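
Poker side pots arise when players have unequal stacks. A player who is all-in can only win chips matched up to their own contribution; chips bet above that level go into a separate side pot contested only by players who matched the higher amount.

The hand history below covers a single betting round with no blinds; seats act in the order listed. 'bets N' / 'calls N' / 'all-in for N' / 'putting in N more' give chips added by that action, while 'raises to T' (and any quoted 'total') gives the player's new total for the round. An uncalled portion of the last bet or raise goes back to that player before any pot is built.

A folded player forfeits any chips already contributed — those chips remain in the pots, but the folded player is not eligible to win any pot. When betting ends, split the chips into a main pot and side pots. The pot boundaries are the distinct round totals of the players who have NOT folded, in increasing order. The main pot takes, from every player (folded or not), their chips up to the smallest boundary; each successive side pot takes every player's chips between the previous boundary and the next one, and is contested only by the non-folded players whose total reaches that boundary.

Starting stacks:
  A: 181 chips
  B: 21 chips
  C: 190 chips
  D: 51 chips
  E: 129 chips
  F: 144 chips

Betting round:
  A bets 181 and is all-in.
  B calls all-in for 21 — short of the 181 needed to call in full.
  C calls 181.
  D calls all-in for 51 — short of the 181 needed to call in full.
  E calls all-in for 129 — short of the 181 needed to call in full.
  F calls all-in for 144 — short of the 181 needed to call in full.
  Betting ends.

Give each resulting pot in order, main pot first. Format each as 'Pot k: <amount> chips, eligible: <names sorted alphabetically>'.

Contributions: A=181, B=21, C=181, D=51, E=129, F=144
Pot levels (distinct totals of non-folded players): 21, 51, 129, 144, 181
Layer 1-21: 21 each from A, B, C, D, E, F = 21*6 = 126 chips; eligible A, B, C, D, E, F
Layer 22-51: 30 each from A, C, D, E, F = 30*5 = 150 chips; eligible A, C, D, E, F
Layer 52-129: 78 each from A, C, E, F = 78*4 = 312 chips; eligible A, C, E, F
Layer 130-144: 15 each from A, C, F = 15*3 = 45 chips; eligible A, C, F
Layer 145-181: 37 each from A, C = 37*2 = 74 chips; eligible A, C

Pot 1: 126 chips, eligible: A, B, C, D, E, F
Pot 2: 150 chips, eligible: A, C, D, E, F
Pot 3: 312 chips, eligible: A, C, E, F
Pot 4: 45 chips, eligible: A, C, F
Pot 5: 74 chips, eligible: A, C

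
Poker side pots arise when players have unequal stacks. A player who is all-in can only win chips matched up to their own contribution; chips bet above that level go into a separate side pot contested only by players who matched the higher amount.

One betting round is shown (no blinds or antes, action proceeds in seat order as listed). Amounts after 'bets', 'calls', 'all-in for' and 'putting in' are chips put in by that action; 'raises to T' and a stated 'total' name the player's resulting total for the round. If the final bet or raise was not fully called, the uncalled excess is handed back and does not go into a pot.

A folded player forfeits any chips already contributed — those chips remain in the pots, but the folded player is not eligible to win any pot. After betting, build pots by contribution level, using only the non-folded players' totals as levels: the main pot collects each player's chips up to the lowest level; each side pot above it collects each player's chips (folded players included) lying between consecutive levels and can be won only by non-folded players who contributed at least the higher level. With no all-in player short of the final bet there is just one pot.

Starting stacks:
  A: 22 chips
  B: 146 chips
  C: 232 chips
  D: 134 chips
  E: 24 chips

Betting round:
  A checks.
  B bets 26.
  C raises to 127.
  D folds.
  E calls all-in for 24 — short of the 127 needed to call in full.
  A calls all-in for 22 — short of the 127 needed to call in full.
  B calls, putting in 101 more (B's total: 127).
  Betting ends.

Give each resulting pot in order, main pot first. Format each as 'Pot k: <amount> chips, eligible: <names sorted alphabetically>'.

Pot 1: 88 chips, eligible: A, B, C, E
Pot 2: 6 chips, eligible: B, C, E
Pot 3: 206 chips, eligible: B, C

Derivation:
Contributions: A=22, B=127, C=127, E=24
Folded: D
Pot levels (distinct totals of non-folded players): 22, 24, 127
Layer 1-22: 22 each from A, B, C, E = 22*4 = 88 chips; eligible A, B, C, E
Layer 23-24: 2 each from B, C, E = 2*3 = 6 chips; eligible B, C, E
Layer 25-127: 103 each from B, C = 103*2 = 206 chips; eligible B, C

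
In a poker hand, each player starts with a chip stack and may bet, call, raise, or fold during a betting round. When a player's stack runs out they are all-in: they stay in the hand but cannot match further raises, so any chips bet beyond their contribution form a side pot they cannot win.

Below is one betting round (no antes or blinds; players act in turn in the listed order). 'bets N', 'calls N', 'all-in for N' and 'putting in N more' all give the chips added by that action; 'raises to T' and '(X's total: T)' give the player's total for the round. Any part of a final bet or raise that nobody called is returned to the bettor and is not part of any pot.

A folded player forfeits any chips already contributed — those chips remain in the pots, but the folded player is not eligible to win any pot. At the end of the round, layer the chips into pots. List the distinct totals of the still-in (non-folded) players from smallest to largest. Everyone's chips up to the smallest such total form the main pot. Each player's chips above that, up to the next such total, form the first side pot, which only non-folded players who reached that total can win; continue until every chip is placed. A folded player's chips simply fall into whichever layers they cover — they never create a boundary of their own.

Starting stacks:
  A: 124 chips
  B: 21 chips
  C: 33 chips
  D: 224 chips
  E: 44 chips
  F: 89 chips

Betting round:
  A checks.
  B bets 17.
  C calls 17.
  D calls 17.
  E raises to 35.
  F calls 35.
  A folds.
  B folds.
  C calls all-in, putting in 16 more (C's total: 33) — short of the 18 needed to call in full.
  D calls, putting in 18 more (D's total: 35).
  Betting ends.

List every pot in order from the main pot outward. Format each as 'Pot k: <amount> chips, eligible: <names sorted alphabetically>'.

Contributions: B=17, C=33, D=35, E=35, F=35
Folded: A, B
Pot levels (distinct totals of non-folded players): 33, 35
Layer 1-33: B 17 + C 33 + D 33 + E 33 + F 33 = 149 chips; eligible C, D, E, F
Layer 34-35: 2 each from D, E, F = 2*3 = 6 chips; eligible D, E, F

Pot 1: 149 chips, eligible: C, D, E, F
Pot 2: 6 chips, eligible: D, E, F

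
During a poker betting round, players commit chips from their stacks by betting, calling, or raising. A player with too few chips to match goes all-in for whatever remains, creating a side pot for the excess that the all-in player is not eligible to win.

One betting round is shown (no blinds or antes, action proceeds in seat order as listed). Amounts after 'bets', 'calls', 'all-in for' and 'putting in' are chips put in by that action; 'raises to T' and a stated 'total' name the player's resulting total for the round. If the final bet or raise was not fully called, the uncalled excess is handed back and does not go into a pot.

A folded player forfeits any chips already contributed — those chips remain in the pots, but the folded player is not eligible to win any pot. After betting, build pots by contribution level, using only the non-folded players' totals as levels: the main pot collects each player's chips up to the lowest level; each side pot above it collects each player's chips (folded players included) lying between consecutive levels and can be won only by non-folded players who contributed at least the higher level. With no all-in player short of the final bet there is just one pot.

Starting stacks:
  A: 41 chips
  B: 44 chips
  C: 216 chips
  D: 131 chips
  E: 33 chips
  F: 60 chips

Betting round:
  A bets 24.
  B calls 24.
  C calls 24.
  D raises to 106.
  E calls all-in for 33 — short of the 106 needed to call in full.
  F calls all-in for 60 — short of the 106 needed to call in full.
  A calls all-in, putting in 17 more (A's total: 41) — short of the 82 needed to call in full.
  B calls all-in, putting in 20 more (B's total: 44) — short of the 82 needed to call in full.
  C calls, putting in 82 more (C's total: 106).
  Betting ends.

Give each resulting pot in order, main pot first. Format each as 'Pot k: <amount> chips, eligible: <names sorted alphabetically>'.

Pot 1: 198 chips, eligible: A, B, C, D, E, F
Pot 2: 40 chips, eligible: A, B, C, D, F
Pot 3: 12 chips, eligible: B, C, D, F
Pot 4: 48 chips, eligible: C, D, F
Pot 5: 92 chips, eligible: C, D

Derivation:
Contributions: A=41, B=44, C=106, D=106, E=33, F=60
Pot levels (distinct totals of non-folded players): 33, 41, 44, 60, 106
Layer 1-33: 33 each from A, B, C, D, E, F = 33*6 = 198 chips; eligible A, B, C, D, E, F
Layer 34-41: 8 each from A, B, C, D, F = 8*5 = 40 chips; eligible A, B, C, D, F
Layer 42-44: 3 each from B, C, D, F = 3*4 = 12 chips; eligible B, C, D, F
Layer 45-60: 16 each from C, D, F = 16*3 = 48 chips; eligible C, D, F
Layer 61-106: 46 each from C, D = 46*2 = 92 chips; eligible C, D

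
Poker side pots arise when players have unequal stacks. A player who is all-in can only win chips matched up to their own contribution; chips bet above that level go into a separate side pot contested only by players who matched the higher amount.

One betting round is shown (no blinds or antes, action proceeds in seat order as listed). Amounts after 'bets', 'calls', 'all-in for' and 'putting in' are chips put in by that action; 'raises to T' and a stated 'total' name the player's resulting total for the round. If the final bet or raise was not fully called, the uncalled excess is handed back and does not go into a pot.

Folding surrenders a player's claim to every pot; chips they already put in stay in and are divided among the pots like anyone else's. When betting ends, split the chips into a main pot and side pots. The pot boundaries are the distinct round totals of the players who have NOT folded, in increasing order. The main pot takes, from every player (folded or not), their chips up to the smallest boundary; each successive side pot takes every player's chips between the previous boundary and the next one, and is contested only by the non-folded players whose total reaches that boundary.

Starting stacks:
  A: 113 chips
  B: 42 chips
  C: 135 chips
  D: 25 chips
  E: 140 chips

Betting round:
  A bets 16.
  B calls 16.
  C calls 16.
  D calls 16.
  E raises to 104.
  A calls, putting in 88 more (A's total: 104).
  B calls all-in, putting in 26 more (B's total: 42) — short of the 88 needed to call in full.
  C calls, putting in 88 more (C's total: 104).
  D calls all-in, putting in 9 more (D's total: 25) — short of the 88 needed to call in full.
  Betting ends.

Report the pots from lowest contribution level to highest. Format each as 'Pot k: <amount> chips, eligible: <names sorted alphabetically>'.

Contributions: A=104, B=42, C=104, D=25, E=104
Pot levels (distinct totals of non-folded players): 25, 42, 104
Layer 1-25: 25 each from A, B, C, D, E = 25*5 = 125 chips; eligible A, B, C, D, E
Layer 26-42: 17 each from A, B, C, E = 17*4 = 68 chips; eligible A, B, C, E
Layer 43-104: 62 each from A, C, E = 62*3 = 186 chips; eligible A, C, E

Pot 1: 125 chips, eligible: A, B, C, D, E
Pot 2: 68 chips, eligible: A, B, C, E
Pot 3: 186 chips, eligible: A, C, E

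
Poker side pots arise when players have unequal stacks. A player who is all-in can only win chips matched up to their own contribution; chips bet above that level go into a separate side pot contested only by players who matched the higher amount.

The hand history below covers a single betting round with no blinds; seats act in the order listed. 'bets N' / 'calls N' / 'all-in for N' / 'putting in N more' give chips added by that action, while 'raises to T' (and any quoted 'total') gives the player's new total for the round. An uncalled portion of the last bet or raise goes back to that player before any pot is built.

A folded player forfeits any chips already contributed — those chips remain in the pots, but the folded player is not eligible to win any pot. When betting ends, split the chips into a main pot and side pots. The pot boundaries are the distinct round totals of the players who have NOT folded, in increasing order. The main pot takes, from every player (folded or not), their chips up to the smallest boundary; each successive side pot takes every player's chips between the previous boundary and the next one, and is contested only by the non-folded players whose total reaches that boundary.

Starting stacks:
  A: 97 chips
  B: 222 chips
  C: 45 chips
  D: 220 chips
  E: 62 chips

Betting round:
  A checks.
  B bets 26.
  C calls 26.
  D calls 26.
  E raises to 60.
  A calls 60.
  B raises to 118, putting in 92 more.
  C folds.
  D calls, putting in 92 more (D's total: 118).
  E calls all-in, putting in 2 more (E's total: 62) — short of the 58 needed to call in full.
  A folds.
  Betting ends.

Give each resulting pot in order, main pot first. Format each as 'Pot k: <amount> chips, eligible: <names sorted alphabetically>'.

Contributions: A=60, B=118, C=26, D=118, E=62
Folded: A, C
Pot levels (distinct totals of non-folded players): 62, 118
Layer 1-62: A 60 + B 62 + C 26 + D 62 + E 62 = 272 chips; eligible B, D, E
Layer 63-118: 56 each from B, D = 56*2 = 112 chips; eligible B, D

Pot 1: 272 chips, eligible: B, D, E
Pot 2: 112 chips, eligible: B, D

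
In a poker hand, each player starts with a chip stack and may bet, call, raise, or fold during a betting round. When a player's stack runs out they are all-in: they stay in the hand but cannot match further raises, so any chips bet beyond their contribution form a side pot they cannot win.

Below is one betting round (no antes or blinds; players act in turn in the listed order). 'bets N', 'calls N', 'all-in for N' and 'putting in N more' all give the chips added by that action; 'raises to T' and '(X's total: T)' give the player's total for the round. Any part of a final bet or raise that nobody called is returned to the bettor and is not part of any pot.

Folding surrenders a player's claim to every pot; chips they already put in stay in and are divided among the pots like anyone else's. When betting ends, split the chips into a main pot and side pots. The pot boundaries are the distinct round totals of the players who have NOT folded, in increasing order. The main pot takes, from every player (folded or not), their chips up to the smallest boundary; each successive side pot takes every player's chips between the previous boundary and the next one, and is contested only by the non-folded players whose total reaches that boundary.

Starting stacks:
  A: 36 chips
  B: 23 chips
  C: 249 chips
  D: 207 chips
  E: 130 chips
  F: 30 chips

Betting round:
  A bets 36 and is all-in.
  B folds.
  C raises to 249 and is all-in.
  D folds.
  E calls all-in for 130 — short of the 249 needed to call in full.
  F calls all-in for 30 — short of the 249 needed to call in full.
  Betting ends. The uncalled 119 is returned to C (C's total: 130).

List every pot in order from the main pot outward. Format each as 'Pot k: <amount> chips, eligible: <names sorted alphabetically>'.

Contributions (after 119 returned to C): A=36, C=130, E=130, F=30
Folded: B, D
Pot levels (distinct totals of non-folded players): 30, 36, 130
Layer 1-30: 30 each from A, C, E, F = 30*4 = 120 chips; eligible A, C, E, F
Layer 31-36: 6 each from A, C, E = 6*3 = 18 chips; eligible A, C, E
Layer 37-130: 94 each from C, E = 94*2 = 188 chips; eligible C, E

Pot 1: 120 chips, eligible: A, C, E, F
Pot 2: 18 chips, eligible: A, C, E
Pot 3: 188 chips, eligible: C, E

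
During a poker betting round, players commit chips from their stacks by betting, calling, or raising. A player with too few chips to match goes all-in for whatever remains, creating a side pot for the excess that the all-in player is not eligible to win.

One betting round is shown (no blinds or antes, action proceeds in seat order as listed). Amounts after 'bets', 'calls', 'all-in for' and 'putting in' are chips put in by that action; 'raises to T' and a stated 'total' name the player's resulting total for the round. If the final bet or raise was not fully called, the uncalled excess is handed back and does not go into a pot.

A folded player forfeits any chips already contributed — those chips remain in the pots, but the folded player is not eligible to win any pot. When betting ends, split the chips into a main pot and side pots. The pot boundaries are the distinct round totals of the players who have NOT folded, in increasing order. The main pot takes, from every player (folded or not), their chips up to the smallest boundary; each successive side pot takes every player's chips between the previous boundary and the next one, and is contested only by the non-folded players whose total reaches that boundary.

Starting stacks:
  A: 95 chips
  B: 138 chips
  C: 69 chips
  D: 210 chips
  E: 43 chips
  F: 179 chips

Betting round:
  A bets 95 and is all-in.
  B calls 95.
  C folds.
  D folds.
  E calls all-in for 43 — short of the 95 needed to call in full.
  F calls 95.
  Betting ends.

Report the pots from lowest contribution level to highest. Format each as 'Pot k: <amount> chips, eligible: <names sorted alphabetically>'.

Contributions: A=95, B=95, E=43, F=95
Folded: C, D
Pot levels (distinct totals of non-folded players): 43, 95
Layer 1-43: 43 each from A, B, E, F = 43*4 = 172 chips; eligible A, B, E, F
Layer 44-95: 52 each from A, B, F = 52*3 = 156 chips; eligible A, B, F

Pot 1: 172 chips, eligible: A, B, E, F
Pot 2: 156 chips, eligible: A, B, F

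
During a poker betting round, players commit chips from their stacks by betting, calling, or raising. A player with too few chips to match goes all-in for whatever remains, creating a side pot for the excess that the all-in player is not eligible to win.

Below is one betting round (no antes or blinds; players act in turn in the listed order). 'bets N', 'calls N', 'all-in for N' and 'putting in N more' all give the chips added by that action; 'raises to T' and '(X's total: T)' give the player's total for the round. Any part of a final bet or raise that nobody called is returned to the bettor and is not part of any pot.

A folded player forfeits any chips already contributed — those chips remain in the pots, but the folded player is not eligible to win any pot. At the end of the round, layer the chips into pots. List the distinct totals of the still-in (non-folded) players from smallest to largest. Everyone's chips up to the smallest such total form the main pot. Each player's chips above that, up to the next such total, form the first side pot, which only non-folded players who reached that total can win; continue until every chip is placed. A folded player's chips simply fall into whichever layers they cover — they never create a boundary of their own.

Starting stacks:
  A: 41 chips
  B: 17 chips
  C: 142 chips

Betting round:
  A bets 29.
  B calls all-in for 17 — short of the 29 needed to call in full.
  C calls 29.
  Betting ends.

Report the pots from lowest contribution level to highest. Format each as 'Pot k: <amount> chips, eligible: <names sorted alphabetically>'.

Contributions: A=29, B=17, C=29
Pot levels (distinct totals of non-folded players): 17, 29
Layer 1-17: 17 each from A, B, C = 17*3 = 51 chips; eligible A, B, C
Layer 18-29: 12 each from A, C = 12*2 = 24 chips; eligible A, C

Pot 1: 51 chips, eligible: A, B, C
Pot 2: 24 chips, eligible: A, C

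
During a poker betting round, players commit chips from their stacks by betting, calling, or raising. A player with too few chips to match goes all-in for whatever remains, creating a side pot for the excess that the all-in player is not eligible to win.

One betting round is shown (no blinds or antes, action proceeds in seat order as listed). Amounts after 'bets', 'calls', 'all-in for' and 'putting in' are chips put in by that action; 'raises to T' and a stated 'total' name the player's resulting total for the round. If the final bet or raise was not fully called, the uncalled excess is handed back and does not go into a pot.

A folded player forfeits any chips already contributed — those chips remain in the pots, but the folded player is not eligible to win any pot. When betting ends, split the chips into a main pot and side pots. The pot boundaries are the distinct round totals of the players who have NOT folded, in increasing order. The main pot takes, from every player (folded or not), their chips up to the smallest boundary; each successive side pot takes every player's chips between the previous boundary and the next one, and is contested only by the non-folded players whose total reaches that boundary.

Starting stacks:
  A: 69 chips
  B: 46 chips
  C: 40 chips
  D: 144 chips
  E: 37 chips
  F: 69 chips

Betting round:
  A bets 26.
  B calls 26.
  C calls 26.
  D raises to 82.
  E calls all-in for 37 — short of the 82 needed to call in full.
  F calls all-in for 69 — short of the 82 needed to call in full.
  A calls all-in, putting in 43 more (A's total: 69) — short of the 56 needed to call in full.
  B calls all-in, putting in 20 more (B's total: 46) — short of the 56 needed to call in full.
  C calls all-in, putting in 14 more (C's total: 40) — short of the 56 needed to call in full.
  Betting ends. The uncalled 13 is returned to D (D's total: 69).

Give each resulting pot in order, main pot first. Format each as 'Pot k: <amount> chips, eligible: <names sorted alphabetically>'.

Contributions (after 13 returned to D): A=69, B=46, C=40, D=69, E=37, F=69
Pot levels (distinct totals of non-folded players): 37, 40, 46, 69
Layer 1-37: 37 each from A, B, C, D, E, F = 37*6 = 222 chips; eligible A, B, C, D, E, F
Layer 38-40: 3 each from A, B, C, D, F = 3*5 = 15 chips; eligible A, B, C, D, F
Layer 41-46: 6 each from A, B, D, F = 6*4 = 24 chips; eligible A, B, D, F
Layer 47-69: 23 each from A, D, F = 23*3 = 69 chips; eligible A, D, F

Pot 1: 222 chips, eligible: A, B, C, D, E, F
Pot 2: 15 chips, eligible: A, B, C, D, F
Pot 3: 24 chips, eligible: A, B, D, F
Pot 4: 69 chips, eligible: A, D, F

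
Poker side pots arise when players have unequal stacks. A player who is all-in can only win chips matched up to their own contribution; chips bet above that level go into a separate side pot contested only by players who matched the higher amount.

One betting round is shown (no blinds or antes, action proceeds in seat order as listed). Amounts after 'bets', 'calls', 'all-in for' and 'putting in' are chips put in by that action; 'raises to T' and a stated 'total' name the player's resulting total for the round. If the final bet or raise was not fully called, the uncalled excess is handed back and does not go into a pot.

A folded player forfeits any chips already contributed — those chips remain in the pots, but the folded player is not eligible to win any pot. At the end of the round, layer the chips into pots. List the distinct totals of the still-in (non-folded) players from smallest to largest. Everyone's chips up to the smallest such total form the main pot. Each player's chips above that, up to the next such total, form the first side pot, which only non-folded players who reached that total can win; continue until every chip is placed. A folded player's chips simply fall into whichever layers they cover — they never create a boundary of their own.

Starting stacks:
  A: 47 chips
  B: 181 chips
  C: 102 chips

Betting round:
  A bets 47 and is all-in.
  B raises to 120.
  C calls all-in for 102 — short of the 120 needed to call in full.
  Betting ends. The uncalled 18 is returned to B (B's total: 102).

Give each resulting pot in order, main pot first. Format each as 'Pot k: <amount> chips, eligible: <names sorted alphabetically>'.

Contributions (after 18 returned to B): A=47, B=102, C=102
Pot levels (distinct totals of non-folded players): 47, 102
Layer 1-47: 47 each from A, B, C = 47*3 = 141 chips; eligible A, B, C
Layer 48-102: 55 each from B, C = 55*2 = 110 chips; eligible B, C

Pot 1: 141 chips, eligible: A, B, C
Pot 2: 110 chips, eligible: B, C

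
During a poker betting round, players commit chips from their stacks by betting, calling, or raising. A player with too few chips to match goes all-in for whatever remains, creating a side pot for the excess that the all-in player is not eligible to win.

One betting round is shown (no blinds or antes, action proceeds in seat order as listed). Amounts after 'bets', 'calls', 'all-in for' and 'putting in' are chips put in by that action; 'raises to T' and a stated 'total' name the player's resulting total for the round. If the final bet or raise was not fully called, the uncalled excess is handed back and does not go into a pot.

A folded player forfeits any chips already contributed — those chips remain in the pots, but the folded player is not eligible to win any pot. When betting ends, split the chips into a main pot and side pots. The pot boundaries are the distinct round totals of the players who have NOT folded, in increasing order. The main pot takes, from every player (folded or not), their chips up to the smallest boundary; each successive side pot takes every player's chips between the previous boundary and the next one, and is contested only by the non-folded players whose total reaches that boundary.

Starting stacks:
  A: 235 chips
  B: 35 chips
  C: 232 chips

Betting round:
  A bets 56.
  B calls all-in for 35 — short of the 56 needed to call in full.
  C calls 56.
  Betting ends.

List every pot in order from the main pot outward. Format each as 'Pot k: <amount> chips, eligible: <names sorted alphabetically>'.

Pot 1: 105 chips, eligible: A, B, C
Pot 2: 42 chips, eligible: A, C

Derivation:
Contributions: A=56, B=35, C=56
Pot levels (distinct totals of non-folded players): 35, 56
Layer 1-35: 35 each from A, B, C = 35*3 = 105 chips; eligible A, B, C
Layer 36-56: 21 each from A, C = 21*2 = 42 chips; eligible A, C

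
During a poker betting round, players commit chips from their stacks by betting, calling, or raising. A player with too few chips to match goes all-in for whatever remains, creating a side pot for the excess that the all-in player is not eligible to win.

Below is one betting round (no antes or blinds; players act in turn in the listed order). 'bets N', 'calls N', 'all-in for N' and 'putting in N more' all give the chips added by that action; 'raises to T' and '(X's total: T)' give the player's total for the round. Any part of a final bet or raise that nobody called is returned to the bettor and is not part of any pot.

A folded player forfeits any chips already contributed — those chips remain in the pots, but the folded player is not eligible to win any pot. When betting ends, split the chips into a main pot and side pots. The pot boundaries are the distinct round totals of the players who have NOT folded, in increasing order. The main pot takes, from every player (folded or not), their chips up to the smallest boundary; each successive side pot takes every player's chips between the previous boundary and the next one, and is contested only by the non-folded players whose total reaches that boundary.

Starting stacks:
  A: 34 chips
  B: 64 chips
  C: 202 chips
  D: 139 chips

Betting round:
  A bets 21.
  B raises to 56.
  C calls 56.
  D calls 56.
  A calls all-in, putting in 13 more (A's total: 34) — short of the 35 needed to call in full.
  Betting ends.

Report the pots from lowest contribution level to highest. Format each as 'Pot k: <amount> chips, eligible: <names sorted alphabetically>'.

Contributions: A=34, B=56, C=56, D=56
Pot levels (distinct totals of non-folded players): 34, 56
Layer 1-34: 34 each from A, B, C, D = 34*4 = 136 chips; eligible A, B, C, D
Layer 35-56: 22 each from B, C, D = 22*3 = 66 chips; eligible B, C, D

Pot 1: 136 chips, eligible: A, B, C, D
Pot 2: 66 chips, eligible: B, C, D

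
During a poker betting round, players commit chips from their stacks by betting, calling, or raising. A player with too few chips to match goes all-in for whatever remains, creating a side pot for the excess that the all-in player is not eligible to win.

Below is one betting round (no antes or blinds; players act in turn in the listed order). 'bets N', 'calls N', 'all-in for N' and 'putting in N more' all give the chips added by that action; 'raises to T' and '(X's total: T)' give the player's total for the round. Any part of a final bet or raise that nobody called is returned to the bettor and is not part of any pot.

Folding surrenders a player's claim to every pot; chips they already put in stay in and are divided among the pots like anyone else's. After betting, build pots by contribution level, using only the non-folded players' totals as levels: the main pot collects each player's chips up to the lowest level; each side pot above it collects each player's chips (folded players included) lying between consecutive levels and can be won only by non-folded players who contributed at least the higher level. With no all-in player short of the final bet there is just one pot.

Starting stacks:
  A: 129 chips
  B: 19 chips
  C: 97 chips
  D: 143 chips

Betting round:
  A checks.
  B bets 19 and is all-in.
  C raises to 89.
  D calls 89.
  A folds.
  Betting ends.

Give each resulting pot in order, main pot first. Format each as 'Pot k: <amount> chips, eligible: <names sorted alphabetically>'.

Contributions: B=19, C=89, D=89
Folded: A
Pot levels (distinct totals of non-folded players): 19, 89
Layer 1-19: 19 each from B, C, D = 19*3 = 57 chips; eligible B, C, D
Layer 20-89: 70 each from C, D = 70*2 = 140 chips; eligible C, D

Pot 1: 57 chips, eligible: B, C, D
Pot 2: 140 chips, eligible: C, D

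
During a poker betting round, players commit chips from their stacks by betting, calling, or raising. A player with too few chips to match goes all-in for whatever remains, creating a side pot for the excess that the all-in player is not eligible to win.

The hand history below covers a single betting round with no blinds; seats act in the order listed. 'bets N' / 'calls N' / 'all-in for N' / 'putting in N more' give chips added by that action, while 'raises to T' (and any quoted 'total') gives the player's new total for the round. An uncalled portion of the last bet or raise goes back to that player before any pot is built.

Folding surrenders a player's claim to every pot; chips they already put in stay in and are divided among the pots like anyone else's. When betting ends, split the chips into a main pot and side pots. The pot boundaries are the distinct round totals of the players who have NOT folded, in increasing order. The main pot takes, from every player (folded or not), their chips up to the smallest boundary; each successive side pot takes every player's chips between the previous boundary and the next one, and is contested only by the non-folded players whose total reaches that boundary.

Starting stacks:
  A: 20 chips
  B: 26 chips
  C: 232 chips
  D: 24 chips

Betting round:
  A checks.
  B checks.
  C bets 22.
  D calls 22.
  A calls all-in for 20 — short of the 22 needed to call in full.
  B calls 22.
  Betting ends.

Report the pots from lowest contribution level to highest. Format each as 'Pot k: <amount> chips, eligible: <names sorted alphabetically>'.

Pot 1: 80 chips, eligible: A, B, C, D
Pot 2: 6 chips, eligible: B, C, D

Derivation:
Contributions: A=20, B=22, C=22, D=22
Pot levels (distinct totals of non-folded players): 20, 22
Layer 1-20: 20 each from A, B, C, D = 20*4 = 80 chips; eligible A, B, C, D
Layer 21-22: 2 each from B, C, D = 2*3 = 6 chips; eligible B, C, D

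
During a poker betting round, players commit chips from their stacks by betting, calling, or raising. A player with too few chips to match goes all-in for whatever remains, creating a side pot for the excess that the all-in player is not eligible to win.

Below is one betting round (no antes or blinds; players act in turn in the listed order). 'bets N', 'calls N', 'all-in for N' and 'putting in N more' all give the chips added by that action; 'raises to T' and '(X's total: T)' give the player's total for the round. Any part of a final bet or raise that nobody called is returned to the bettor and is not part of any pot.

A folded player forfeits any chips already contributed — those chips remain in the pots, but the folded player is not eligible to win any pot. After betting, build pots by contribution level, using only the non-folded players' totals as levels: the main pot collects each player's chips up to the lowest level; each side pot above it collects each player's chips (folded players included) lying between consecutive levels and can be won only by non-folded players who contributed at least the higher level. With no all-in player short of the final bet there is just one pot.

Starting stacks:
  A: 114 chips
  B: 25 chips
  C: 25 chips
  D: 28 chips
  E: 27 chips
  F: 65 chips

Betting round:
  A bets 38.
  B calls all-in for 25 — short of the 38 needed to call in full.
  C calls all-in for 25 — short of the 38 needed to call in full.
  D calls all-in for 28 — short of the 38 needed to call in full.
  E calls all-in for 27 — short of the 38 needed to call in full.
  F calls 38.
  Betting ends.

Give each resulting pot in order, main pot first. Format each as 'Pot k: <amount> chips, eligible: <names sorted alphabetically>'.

Contributions: A=38, B=25, C=25, D=28, E=27, F=38
Pot levels (distinct totals of non-folded players): 25, 27, 28, 38
Layer 1-25: 25 each from A, B, C, D, E, F = 25*6 = 150 chips; eligible A, B, C, D, E, F
Layer 26-27: 2 each from A, D, E, F = 2*4 = 8 chips; eligible A, D, E, F
Layer 28-28: 1 each from A, D, F = 1*3 = 3 chips; eligible A, D, F
Layer 29-38: 10 each from A, F = 10*2 = 20 chips; eligible A, F

Pot 1: 150 chips, eligible: A, B, C, D, E, F
Pot 2: 8 chips, eligible: A, D, E, F
Pot 3: 3 chips, eligible: A, D, F
Pot 4: 20 chips, eligible: A, F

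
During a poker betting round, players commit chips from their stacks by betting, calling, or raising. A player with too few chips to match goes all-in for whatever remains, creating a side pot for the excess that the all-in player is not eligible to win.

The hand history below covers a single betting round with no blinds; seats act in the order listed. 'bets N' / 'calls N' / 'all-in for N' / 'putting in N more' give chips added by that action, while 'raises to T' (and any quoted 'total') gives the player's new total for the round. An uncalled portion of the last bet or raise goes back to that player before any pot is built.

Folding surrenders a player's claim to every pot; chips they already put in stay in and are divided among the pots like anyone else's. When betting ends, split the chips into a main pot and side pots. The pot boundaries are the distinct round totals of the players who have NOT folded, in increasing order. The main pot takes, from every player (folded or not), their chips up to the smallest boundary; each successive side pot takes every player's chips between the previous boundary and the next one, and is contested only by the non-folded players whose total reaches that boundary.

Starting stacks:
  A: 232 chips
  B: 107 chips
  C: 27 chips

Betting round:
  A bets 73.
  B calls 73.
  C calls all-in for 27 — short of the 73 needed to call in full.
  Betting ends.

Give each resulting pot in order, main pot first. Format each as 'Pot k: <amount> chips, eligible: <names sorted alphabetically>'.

Pot 1: 81 chips, eligible: A, B, C
Pot 2: 92 chips, eligible: A, B

Derivation:
Contributions: A=73, B=73, C=27
Pot levels (distinct totals of non-folded players): 27, 73
Layer 1-27: 27 each from A, B, C = 27*3 = 81 chips; eligible A, B, C
Layer 28-73: 46 each from A, B = 46*2 = 92 chips; eligible A, B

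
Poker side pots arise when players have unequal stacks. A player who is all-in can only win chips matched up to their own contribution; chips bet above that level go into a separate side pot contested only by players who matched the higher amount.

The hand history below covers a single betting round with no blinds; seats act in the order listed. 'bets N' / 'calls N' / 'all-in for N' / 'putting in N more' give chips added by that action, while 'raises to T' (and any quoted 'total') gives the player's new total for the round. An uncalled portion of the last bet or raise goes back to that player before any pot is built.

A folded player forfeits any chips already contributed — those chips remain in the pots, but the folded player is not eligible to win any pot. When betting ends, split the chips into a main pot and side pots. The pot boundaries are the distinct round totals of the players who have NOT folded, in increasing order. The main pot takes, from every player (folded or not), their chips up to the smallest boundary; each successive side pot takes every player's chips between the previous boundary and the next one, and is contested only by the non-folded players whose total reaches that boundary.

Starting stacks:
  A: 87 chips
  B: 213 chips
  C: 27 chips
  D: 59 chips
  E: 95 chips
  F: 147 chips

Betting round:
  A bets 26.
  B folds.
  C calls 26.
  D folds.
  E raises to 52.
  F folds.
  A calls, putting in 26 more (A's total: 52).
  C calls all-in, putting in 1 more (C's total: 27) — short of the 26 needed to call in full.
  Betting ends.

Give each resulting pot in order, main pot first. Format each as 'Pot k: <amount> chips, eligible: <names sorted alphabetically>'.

Pot 1: 81 chips, eligible: A, C, E
Pot 2: 50 chips, eligible: A, E

Derivation:
Contributions: A=52, C=27, E=52
Folded: B, D, F
Pot levels (distinct totals of non-folded players): 27, 52
Layer 1-27: 27 each from A, C, E = 27*3 = 81 chips; eligible A, C, E
Layer 28-52: 25 each from A, E = 25*2 = 50 chips; eligible A, E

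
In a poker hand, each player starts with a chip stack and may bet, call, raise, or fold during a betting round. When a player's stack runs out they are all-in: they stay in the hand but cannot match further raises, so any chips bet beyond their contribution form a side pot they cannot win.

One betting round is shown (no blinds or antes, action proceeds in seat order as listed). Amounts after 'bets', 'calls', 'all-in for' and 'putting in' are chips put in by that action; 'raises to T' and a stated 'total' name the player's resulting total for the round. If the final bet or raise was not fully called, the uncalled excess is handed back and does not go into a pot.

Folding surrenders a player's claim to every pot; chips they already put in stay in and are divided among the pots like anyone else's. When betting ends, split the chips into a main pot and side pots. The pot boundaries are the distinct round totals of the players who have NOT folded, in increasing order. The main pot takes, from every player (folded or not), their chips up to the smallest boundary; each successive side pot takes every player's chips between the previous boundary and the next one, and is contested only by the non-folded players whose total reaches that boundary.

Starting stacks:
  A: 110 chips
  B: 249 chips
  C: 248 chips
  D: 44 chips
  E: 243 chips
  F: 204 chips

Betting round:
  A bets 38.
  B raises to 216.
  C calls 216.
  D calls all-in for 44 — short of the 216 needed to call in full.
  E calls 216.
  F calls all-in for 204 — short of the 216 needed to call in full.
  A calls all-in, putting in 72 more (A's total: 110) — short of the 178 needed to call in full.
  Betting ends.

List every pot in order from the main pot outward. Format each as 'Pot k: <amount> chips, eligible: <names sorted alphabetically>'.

Contributions: A=110, B=216, C=216, D=44, E=216, F=204
Pot levels (distinct totals of non-folded players): 44, 110, 204, 216
Layer 1-44: 44 each from A, B, C, D, E, F = 44*6 = 264 chips; eligible A, B, C, D, E, F
Layer 45-110: 66 each from A, B, C, E, F = 66*5 = 330 chips; eligible A, B, C, E, F
Layer 111-204: 94 each from B, C, E, F = 94*4 = 376 chips; eligible B, C, E, F
Layer 205-216: 12 each from B, C, E = 12*3 = 36 chips; eligible B, C, E

Pot 1: 264 chips, eligible: A, B, C, D, E, F
Pot 2: 330 chips, eligible: A, B, C, E, F
Pot 3: 376 chips, eligible: B, C, E, F
Pot 4: 36 chips, eligible: B, C, E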